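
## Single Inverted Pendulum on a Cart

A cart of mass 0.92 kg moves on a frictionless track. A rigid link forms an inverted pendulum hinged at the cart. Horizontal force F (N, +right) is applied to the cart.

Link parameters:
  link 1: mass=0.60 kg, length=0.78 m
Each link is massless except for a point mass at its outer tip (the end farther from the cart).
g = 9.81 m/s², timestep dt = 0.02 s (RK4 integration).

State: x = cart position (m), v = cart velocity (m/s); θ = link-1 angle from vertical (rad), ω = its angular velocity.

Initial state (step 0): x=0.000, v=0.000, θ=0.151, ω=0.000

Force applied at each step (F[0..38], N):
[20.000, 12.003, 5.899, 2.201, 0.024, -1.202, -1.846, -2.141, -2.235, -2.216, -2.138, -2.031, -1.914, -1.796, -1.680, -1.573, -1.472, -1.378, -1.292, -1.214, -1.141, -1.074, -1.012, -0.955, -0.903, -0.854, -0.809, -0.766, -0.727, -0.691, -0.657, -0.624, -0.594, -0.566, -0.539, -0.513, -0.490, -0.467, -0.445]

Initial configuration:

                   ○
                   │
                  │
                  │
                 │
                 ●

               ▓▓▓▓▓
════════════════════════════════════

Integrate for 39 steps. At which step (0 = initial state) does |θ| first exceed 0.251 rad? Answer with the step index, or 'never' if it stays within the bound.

Answer: never

Derivation:
apply F[0]=+20.000 → step 1: x=0.004, v=0.410, θ=0.146, ω=-0.483
apply F[1]=+12.003 → step 2: x=0.015, v=0.651, θ=0.134, ω=-0.753
apply F[2]=+5.899 → step 3: x=0.029, v=0.763, θ=0.118, ω=-0.864
apply F[3]=+2.201 → step 4: x=0.044, v=0.797, θ=0.100, ω=-0.880
apply F[4]=+0.024 → step 5: x=0.060, v=0.787, θ=0.083, ω=-0.844
apply F[5]=-1.202 → step 6: x=0.076, v=0.752, θ=0.067, ω=-0.781
apply F[6]=-1.846 → step 7: x=0.090, v=0.705, θ=0.052, ω=-0.705
apply F[7]=-2.141 → step 8: x=0.104, v=0.653, θ=0.039, ω=-0.627
apply F[8]=-2.235 → step 9: x=0.116, v=0.600, θ=0.027, ω=-0.552
apply F[9]=-2.216 → step 10: x=0.128, v=0.549, θ=0.017, ω=-0.481
apply F[10]=-2.138 → step 11: x=0.138, v=0.501, θ=0.008, ω=-0.416
apply F[11]=-2.031 → step 12: x=0.148, v=0.457, θ=-0.000, ω=-0.358
apply F[12]=-1.914 → step 13: x=0.157, v=0.415, θ=-0.007, ω=-0.306
apply F[13]=-1.796 → step 14: x=0.165, v=0.378, θ=-0.012, ω=-0.260
apply F[14]=-1.680 → step 15: x=0.172, v=0.343, θ=-0.017, ω=-0.220
apply F[15]=-1.573 → step 16: x=0.178, v=0.311, θ=-0.021, ω=-0.184
apply F[16]=-1.472 → step 17: x=0.184, v=0.282, θ=-0.025, ω=-0.153
apply F[17]=-1.378 → step 18: x=0.190, v=0.256, θ=-0.027, ω=-0.125
apply F[18]=-1.292 → step 19: x=0.194, v=0.231, θ=-0.030, ω=-0.101
apply F[19]=-1.214 → step 20: x=0.199, v=0.209, θ=-0.032, ω=-0.080
apply F[20]=-1.141 → step 21: x=0.203, v=0.188, θ=-0.033, ω=-0.062
apply F[21]=-1.074 → step 22: x=0.206, v=0.169, θ=-0.034, ω=-0.046
apply F[22]=-1.012 → step 23: x=0.210, v=0.151, θ=-0.035, ω=-0.032
apply F[23]=-0.955 → step 24: x=0.212, v=0.135, θ=-0.035, ω=-0.020
apply F[24]=-0.903 → step 25: x=0.215, v=0.120, θ=-0.036, ω=-0.009
apply F[25]=-0.854 → step 26: x=0.217, v=0.106, θ=-0.036, ω=-0.000
apply F[26]=-0.809 → step 27: x=0.219, v=0.093, θ=-0.036, ω=0.007
apply F[27]=-0.766 → step 28: x=0.221, v=0.081, θ=-0.035, ω=0.014
apply F[28]=-0.727 → step 29: x=0.223, v=0.070, θ=-0.035, ω=0.020
apply F[29]=-0.691 → step 30: x=0.224, v=0.059, θ=-0.035, ω=0.024
apply F[30]=-0.657 → step 31: x=0.225, v=0.049, θ=-0.034, ω=0.028
apply F[31]=-0.624 → step 32: x=0.226, v=0.040, θ=-0.033, ω=0.032
apply F[32]=-0.594 → step 33: x=0.227, v=0.031, θ=-0.033, ω=0.034
apply F[33]=-0.566 → step 34: x=0.227, v=0.023, θ=-0.032, ω=0.037
apply F[34]=-0.539 → step 35: x=0.227, v=0.016, θ=-0.031, ω=0.039
apply F[35]=-0.513 → step 36: x=0.228, v=0.008, θ=-0.031, ω=0.040
apply F[36]=-0.490 → step 37: x=0.228, v=0.002, θ=-0.030, ω=0.041
apply F[37]=-0.467 → step 38: x=0.228, v=-0.005, θ=-0.029, ω=0.042
apply F[38]=-0.445 → step 39: x=0.228, v=-0.011, θ=-0.028, ω=0.042
max |θ| = 0.151 ≤ 0.251 over all 40 states.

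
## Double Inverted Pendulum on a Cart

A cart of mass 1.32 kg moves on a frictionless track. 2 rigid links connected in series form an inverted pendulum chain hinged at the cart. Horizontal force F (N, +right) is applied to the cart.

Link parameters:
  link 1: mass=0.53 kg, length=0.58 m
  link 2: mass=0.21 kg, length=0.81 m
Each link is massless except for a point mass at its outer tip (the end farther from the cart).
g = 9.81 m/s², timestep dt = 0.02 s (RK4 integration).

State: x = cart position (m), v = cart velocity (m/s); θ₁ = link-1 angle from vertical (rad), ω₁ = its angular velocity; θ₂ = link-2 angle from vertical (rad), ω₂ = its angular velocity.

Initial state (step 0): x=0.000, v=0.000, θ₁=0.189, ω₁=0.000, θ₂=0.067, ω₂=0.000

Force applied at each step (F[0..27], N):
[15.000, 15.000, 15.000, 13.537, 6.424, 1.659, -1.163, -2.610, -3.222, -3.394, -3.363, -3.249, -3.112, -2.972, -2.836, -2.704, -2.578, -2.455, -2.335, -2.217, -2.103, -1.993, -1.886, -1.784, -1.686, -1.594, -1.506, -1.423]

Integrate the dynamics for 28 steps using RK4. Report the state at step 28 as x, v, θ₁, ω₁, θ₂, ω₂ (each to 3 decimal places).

Answer: x=0.265, v=0.139, θ₁=-0.046, ω₁=0.026, θ₂=-0.021, ω₂=-0.056

Derivation:
apply F[0]=+15.000 → step 1: x=0.002, v=0.203, θ₁=0.186, ω₁=-0.262, θ₂=0.067, ω₂=-0.048
apply F[1]=+15.000 → step 2: x=0.008, v=0.407, θ₁=0.178, ω₁=-0.529, θ₂=0.065, ω₂=-0.093
apply F[2]=+15.000 → step 3: x=0.018, v=0.613, θ₁=0.165, ω₁=-0.804, θ₂=0.063, ω₂=-0.135
apply F[3]=+13.537 → step 4: x=0.032, v=0.800, θ₁=0.147, ω₁=-1.056, θ₂=0.060, ω₂=-0.170
apply F[4]=+6.424 → step 5: x=0.049, v=0.883, θ₁=0.125, ω₁=-1.141, θ₂=0.056, ω₂=-0.195
apply F[5]=+1.659 → step 6: x=0.067, v=0.896, θ₁=0.102, ω₁=-1.119, θ₂=0.052, ω₂=-0.214
apply F[6]=-1.163 → step 7: x=0.085, v=0.870, θ₁=0.081, ω₁=-1.037, θ₂=0.048, ω₂=-0.226
apply F[7]=-2.610 → step 8: x=0.102, v=0.823, θ₁=0.061, ω₁=-0.930, θ₂=0.043, ω₂=-0.234
apply F[8]=-3.222 → step 9: x=0.118, v=0.769, θ₁=0.043, ω₁=-0.818, θ₂=0.038, ω₂=-0.238
apply F[9]=-3.394 → step 10: x=0.132, v=0.714, θ₁=0.028, ω₁=-0.711, θ₂=0.033, ω₂=-0.238
apply F[10]=-3.363 → step 11: x=0.146, v=0.660, θ₁=0.015, ω₁=-0.613, θ₂=0.029, ω₂=-0.234
apply F[11]=-3.249 → step 12: x=0.159, v=0.610, θ₁=0.004, ω₁=-0.526, θ₂=0.024, ω₂=-0.229
apply F[12]=-3.112 → step 13: x=0.171, v=0.563, θ₁=-0.006, ω₁=-0.448, θ₂=0.020, ω₂=-0.221
apply F[13]=-2.972 → step 14: x=0.181, v=0.519, θ₁=-0.014, ω₁=-0.380, θ₂=0.015, ω₂=-0.212
apply F[14]=-2.836 → step 15: x=0.191, v=0.478, θ₁=-0.021, ω₁=-0.320, θ₂=0.011, ω₂=-0.201
apply F[15]=-2.704 → step 16: x=0.201, v=0.440, θ₁=-0.027, ω₁=-0.266, θ₂=0.007, ω₂=-0.190
apply F[16]=-2.578 → step 17: x=0.209, v=0.404, θ₁=-0.032, ω₁=-0.220, θ₂=0.004, ω₂=-0.178
apply F[17]=-2.455 → step 18: x=0.217, v=0.371, θ₁=-0.036, ω₁=-0.178, θ₂=0.000, ω₂=-0.166
apply F[18]=-2.335 → step 19: x=0.224, v=0.340, θ₁=-0.039, ω₁=-0.142, θ₂=-0.003, ω₂=-0.153
apply F[19]=-2.217 → step 20: x=0.230, v=0.311, θ₁=-0.042, ω₁=-0.111, θ₂=-0.006, ω₂=-0.141
apply F[20]=-2.103 → step 21: x=0.236, v=0.283, θ₁=-0.044, ω₁=-0.083, θ₂=-0.009, ω₂=-0.129
apply F[21]=-1.993 → step 22: x=0.242, v=0.258, θ₁=-0.045, ω₁=-0.060, θ₂=-0.011, ω₂=-0.117
apply F[22]=-1.886 → step 23: x=0.247, v=0.235, θ₁=-0.046, ω₁=-0.039, θ₂=-0.013, ω₂=-0.106
apply F[23]=-1.784 → step 24: x=0.251, v=0.213, θ₁=-0.047, ω₁=-0.021, θ₂=-0.015, ω₂=-0.095
apply F[24]=-1.686 → step 25: x=0.255, v=0.192, θ₁=-0.047, ω₁=-0.006, θ₂=-0.017, ω₂=-0.084
apply F[25]=-1.594 → step 26: x=0.259, v=0.173, θ₁=-0.047, ω₁=0.006, θ₂=-0.019, ω₂=-0.075
apply F[26]=-1.506 → step 27: x=0.262, v=0.156, θ₁=-0.047, ω₁=0.017, θ₂=-0.020, ω₂=-0.065
apply F[27]=-1.423 → step 28: x=0.265, v=0.139, θ₁=-0.046, ω₁=0.026, θ₂=-0.021, ω₂=-0.056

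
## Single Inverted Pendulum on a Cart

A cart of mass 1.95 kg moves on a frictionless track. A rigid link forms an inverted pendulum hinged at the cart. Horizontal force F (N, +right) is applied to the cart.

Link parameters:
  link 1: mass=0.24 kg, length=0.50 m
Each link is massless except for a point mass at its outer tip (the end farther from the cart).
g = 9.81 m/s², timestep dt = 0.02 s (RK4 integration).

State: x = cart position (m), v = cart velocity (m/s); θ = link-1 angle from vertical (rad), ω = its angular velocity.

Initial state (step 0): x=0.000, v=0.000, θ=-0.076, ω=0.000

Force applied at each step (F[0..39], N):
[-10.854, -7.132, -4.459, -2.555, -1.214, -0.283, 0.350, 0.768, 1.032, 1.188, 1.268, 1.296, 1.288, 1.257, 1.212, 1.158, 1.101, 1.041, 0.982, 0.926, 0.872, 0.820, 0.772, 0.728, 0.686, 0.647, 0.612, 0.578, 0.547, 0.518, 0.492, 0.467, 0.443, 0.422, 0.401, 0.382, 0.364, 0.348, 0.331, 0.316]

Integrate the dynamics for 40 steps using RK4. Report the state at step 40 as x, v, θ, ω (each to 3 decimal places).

apply F[0]=-10.854 → step 1: x=-0.001, v=-0.109, θ=-0.074, ω=0.189
apply F[1]=-7.132 → step 2: x=-0.004, v=-0.181, θ=-0.069, ω=0.303
apply F[2]=-4.459 → step 3: x=-0.008, v=-0.225, θ=-0.063, ω=0.365
apply F[3]=-2.555 → step 4: x=-0.013, v=-0.250, θ=-0.055, ω=0.392
apply F[4]=-1.214 → step 5: x=-0.018, v=-0.261, θ=-0.047, ω=0.394
apply F[5]=-0.283 → step 6: x=-0.023, v=-0.263, θ=-0.039, ω=0.381
apply F[6]=+0.350 → step 7: x=-0.028, v=-0.258, θ=-0.032, ω=0.358
apply F[7]=+0.768 → step 8: x=-0.033, v=-0.250, θ=-0.025, ω=0.330
apply F[8]=+1.032 → step 9: x=-0.038, v=-0.239, θ=-0.019, ω=0.299
apply F[9]=+1.188 → step 10: x=-0.043, v=-0.226, θ=-0.013, ω=0.267
apply F[10]=+1.268 → step 11: x=-0.047, v=-0.213, θ=-0.008, ω=0.237
apply F[11]=+1.296 → step 12: x=-0.051, v=-0.199, θ=-0.004, ω=0.207
apply F[12]=+1.288 → step 13: x=-0.055, v=-0.186, θ=0.000, ω=0.180
apply F[13]=+1.257 → step 14: x=-0.059, v=-0.173, θ=0.004, ω=0.155
apply F[14]=+1.212 → step 15: x=-0.062, v=-0.161, θ=0.006, ω=0.133
apply F[15]=+1.158 → step 16: x=-0.065, v=-0.149, θ=0.009, ω=0.112
apply F[16]=+1.101 → step 17: x=-0.068, v=-0.138, θ=0.011, ω=0.094
apply F[17]=+1.041 → step 18: x=-0.071, v=-0.128, θ=0.013, ω=0.078
apply F[18]=+0.982 → step 19: x=-0.073, v=-0.118, θ=0.014, ω=0.064
apply F[19]=+0.926 → step 20: x=-0.076, v=-0.109, θ=0.015, ω=0.051
apply F[20]=+0.872 → step 21: x=-0.078, v=-0.100, θ=0.016, ω=0.040
apply F[21]=+0.820 → step 22: x=-0.080, v=-0.092, θ=0.017, ω=0.031
apply F[22]=+0.772 → step 23: x=-0.081, v=-0.085, θ=0.017, ω=0.022
apply F[23]=+0.728 → step 24: x=-0.083, v=-0.078, θ=0.018, ω=0.015
apply F[24]=+0.686 → step 25: x=-0.085, v=-0.071, θ=0.018, ω=0.009
apply F[25]=+0.647 → step 26: x=-0.086, v=-0.065, θ=0.018, ω=0.004
apply F[26]=+0.612 → step 27: x=-0.087, v=-0.059, θ=0.018, ω=-0.001
apply F[27]=+0.578 → step 28: x=-0.088, v=-0.054, θ=0.018, ω=-0.005
apply F[28]=+0.547 → step 29: x=-0.089, v=-0.049, θ=0.018, ω=-0.008
apply F[29]=+0.518 → step 30: x=-0.090, v=-0.044, θ=0.018, ω=-0.011
apply F[30]=+0.492 → step 31: x=-0.091, v=-0.039, θ=0.017, ω=-0.013
apply F[31]=+0.467 → step 32: x=-0.092, v=-0.035, θ=0.017, ω=-0.015
apply F[32]=+0.443 → step 33: x=-0.092, v=-0.031, θ=0.017, ω=-0.017
apply F[33]=+0.422 → step 34: x=-0.093, v=-0.027, θ=0.017, ω=-0.018
apply F[34]=+0.401 → step 35: x=-0.094, v=-0.023, θ=0.016, ω=-0.019
apply F[35]=+0.382 → step 36: x=-0.094, v=-0.019, θ=0.016, ω=-0.020
apply F[36]=+0.364 → step 37: x=-0.094, v=-0.016, θ=0.015, ω=-0.021
apply F[37]=+0.348 → step 38: x=-0.095, v=-0.013, θ=0.015, ω=-0.021
apply F[38]=+0.331 → step 39: x=-0.095, v=-0.010, θ=0.014, ω=-0.021
apply F[39]=+0.316 → step 40: x=-0.095, v=-0.007, θ=0.014, ω=-0.022

Answer: x=-0.095, v=-0.007, θ=0.014, ω=-0.022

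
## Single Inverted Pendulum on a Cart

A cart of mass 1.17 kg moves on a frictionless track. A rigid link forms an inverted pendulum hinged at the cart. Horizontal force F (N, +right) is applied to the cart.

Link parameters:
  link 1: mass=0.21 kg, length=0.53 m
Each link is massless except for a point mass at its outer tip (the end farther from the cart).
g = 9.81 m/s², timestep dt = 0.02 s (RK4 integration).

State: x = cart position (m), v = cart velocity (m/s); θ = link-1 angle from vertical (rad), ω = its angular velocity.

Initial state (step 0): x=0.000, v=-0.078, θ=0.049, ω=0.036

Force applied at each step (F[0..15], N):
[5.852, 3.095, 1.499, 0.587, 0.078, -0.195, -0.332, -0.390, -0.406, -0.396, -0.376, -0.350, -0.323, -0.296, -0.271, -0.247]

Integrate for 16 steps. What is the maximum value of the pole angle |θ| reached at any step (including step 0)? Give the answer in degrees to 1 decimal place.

apply F[0]=+5.852 → step 1: x=-0.001, v=0.020, θ=0.048, ω=-0.131
apply F[1]=+3.095 → step 2: x=0.000, v=0.072, θ=0.045, ω=-0.211
apply F[2]=+1.499 → step 3: x=0.002, v=0.096, θ=0.040, ω=-0.240
apply F[3]=+0.587 → step 4: x=0.004, v=0.104, θ=0.035, ω=-0.243
apply F[4]=+0.078 → step 5: x=0.006, v=0.105, θ=0.031, ω=-0.231
apply F[5]=-0.195 → step 6: x=0.008, v=0.100, θ=0.026, ω=-0.212
apply F[6]=-0.332 → step 7: x=0.010, v=0.094, θ=0.022, ω=-0.191
apply F[7]=-0.390 → step 8: x=0.012, v=0.086, θ=0.019, ω=-0.170
apply F[8]=-0.406 → step 9: x=0.014, v=0.079, θ=0.015, ω=-0.149
apply F[9]=-0.396 → step 10: x=0.015, v=0.072, θ=0.013, ω=-0.130
apply F[10]=-0.376 → step 11: x=0.016, v=0.065, θ=0.010, ω=-0.113
apply F[11]=-0.350 → step 12: x=0.018, v=0.058, θ=0.008, ω=-0.098
apply F[12]=-0.323 → step 13: x=0.019, v=0.053, θ=0.006, ω=-0.085
apply F[13]=-0.296 → step 14: x=0.020, v=0.047, θ=0.005, ω=-0.073
apply F[14]=-0.271 → step 15: x=0.021, v=0.043, θ=0.003, ω=-0.062
apply F[15]=-0.247 → step 16: x=0.021, v=0.038, θ=0.002, ω=-0.053
Max |angle| over trajectory = 0.049 rad = 2.8°.

Answer: 2.8°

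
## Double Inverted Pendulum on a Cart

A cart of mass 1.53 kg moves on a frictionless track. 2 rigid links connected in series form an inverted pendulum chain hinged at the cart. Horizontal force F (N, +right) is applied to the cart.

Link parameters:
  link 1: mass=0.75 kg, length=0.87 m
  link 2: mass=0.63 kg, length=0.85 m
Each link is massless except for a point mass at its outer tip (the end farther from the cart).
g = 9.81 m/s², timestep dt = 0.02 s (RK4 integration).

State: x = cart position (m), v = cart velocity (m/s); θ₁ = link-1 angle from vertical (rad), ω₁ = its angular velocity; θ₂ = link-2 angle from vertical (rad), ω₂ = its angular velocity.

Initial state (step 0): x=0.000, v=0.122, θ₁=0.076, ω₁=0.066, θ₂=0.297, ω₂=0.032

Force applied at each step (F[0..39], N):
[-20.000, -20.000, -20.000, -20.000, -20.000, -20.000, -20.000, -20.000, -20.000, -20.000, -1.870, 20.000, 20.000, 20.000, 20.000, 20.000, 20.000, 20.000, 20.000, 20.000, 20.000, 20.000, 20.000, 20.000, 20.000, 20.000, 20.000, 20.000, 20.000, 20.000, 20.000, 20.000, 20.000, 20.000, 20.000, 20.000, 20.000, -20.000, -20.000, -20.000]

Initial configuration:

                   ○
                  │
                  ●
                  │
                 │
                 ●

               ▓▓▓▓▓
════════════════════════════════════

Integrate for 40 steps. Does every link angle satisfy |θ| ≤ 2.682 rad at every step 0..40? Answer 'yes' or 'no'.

apply F[0]=-20.000 → step 1: x=-0.000, v=-0.151, θ₁=0.080, ω₁=0.362, θ₂=0.298, ω₂=0.111
apply F[1]=-20.000 → step 2: x=-0.006, v=-0.425, θ₁=0.091, ω₁=0.662, θ₂=0.301, ω₂=0.185
apply F[2]=-20.000 → step 3: x=-0.017, v=-0.700, θ₁=0.107, ω₁=0.970, θ₂=0.306, ω₂=0.252
apply F[3]=-20.000 → step 4: x=-0.034, v=-0.975, θ₁=0.129, ω₁=1.287, θ₂=0.311, ω₂=0.308
apply F[4]=-20.000 → step 5: x=-0.056, v=-1.252, θ₁=0.158, ω₁=1.615, θ₂=0.318, ω₂=0.350
apply F[5]=-20.000 → step 6: x=-0.084, v=-1.527, θ₁=0.194, ω₁=1.953, θ₂=0.325, ω₂=0.377
apply F[6]=-20.000 → step 7: x=-0.117, v=-1.798, θ₁=0.237, ω₁=2.301, θ₂=0.333, ω₂=0.391
apply F[7]=-20.000 → step 8: x=-0.156, v=-2.063, θ₁=0.286, ω₁=2.651, θ₂=0.341, ω₂=0.393
apply F[8]=-20.000 → step 9: x=-0.200, v=-2.315, θ₁=0.343, ω₁=2.998, θ₂=0.349, ω₂=0.392
apply F[9]=-20.000 → step 10: x=-0.248, v=-2.550, θ₁=0.406, ω₁=3.330, θ₂=0.357, ω₂=0.396
apply F[10]=-1.870 → step 11: x=-0.300, v=-2.564, θ₁=0.474, ω₁=3.438, θ₂=0.365, ω₂=0.401
apply F[11]=+20.000 → step 12: x=-0.349, v=-2.337, θ₁=0.541, ω₁=3.330, θ₂=0.372, ω₂=0.377
apply F[12]=+20.000 → step 13: x=-0.393, v=-2.120, θ₁=0.607, ω₁=3.260, θ₂=0.379, ω₂=0.338
apply F[13]=+20.000 → step 14: x=-0.433, v=-1.910, θ₁=0.672, ω₁=3.222, θ₂=0.386, ω₂=0.286
apply F[14]=+20.000 → step 15: x=-0.470, v=-1.704, θ₁=0.736, ω₁=3.214, θ₂=0.391, ω₂=0.222
apply F[15]=+20.000 → step 16: x=-0.502, v=-1.499, θ₁=0.801, ω₁=3.233, θ₂=0.395, ω₂=0.150
apply F[16]=+20.000 → step 17: x=-0.530, v=-1.295, θ₁=0.866, ω₁=3.273, θ₂=0.397, ω₂=0.071
apply F[17]=+20.000 → step 18: x=-0.553, v=-1.089, θ₁=0.932, ω₁=3.334, θ₂=0.397, ω₂=-0.010
apply F[18]=+20.000 → step 19: x=-0.573, v=-0.879, θ₁=0.999, ω₁=3.413, θ₂=0.396, ω₂=-0.091
apply F[19]=+20.000 → step 20: x=-0.589, v=-0.664, θ₁=1.068, ω₁=3.507, θ₂=0.394, ω₂=-0.168
apply F[20]=+20.000 → step 21: x=-0.600, v=-0.442, θ₁=1.139, ω₁=3.616, θ₂=0.390, ω₂=-0.236
apply F[21]=+20.000 → step 22: x=-0.606, v=-0.211, θ₁=1.213, ω₁=3.740, θ₂=0.384, ω₂=-0.293
apply F[22]=+20.000 → step 23: x=-0.608, v=0.029, θ₁=1.289, ω₁=3.878, θ₂=0.378, ω₂=-0.334
apply F[23]=+20.000 → step 24: x=-0.605, v=0.280, θ₁=1.368, ω₁=4.033, θ₂=0.371, ω₂=-0.355
apply F[24]=+20.000 → step 25: x=-0.597, v=0.544, θ₁=1.451, ω₁=4.204, θ₂=0.364, ω₂=-0.350
apply F[25]=+20.000 → step 26: x=-0.583, v=0.821, θ₁=1.537, ω₁=4.397, θ₂=0.357, ω₂=-0.315
apply F[26]=+20.000 → step 27: x=-0.564, v=1.115, θ₁=1.627, ω₁=4.615, θ₂=0.352, ω₂=-0.243
apply F[27]=+20.000 → step 28: x=-0.538, v=1.427, θ₁=1.721, ω₁=4.863, θ₂=0.348, ω₂=-0.125
apply F[28]=+20.000 → step 29: x=-0.507, v=1.760, θ₁=1.821, ω₁=5.149, θ₂=0.347, ω₂=0.049
apply F[29]=+20.000 → step 30: x=-0.468, v=2.118, θ₁=1.928, ω₁=5.483, θ₂=0.350, ω₂=0.293
apply F[30]=+20.000 → step 31: x=-0.422, v=2.507, θ₁=2.041, ω₁=5.876, θ₂=0.359, ω₂=0.627
apply F[31]=+20.000 → step 32: x=-0.367, v=2.931, θ₁=2.163, ω₁=6.344, θ₂=0.376, ω₂=1.074
apply F[32]=+20.000 → step 33: x=-0.304, v=3.397, θ₁=2.295, ω₁=6.905, θ₂=0.403, ω₂=1.672
apply F[33]=+20.000 → step 34: x=-0.231, v=3.906, θ₁=2.440, ω₁=7.576, θ₂=0.444, ω₂=2.467
apply F[34]=+20.000 → step 35: x=-0.148, v=4.454, θ₁=2.599, ω₁=8.364, θ₂=0.504, ω₂=3.521
apply F[35]=+20.000 → step 36: x=-0.053, v=5.013, θ₁=2.775, ω₁=9.239, θ₂=0.587, ω₂=4.894
apply F[36]=+20.000 → step 37: x=0.053, v=5.512, θ₁=2.969, ω₁=10.086, θ₂=0.702, ω₂=6.606
apply F[37]=-20.000 → step 38: x=0.161, v=5.326, θ₁=3.171, ω₁=10.056, θ₂=0.853, ω₂=8.466
apply F[38]=-20.000 → step 39: x=0.264, v=4.960, θ₁=3.367, ω₁=9.511, θ₂=1.038, ω₂=9.958
apply F[39]=-20.000 → step 40: x=0.359, v=4.528, θ₁=3.549, ω₁=8.547, θ₂=1.248, ω₂=10.940
Max |angle| over trajectory = 3.549 rad; bound = 2.682 → exceeded.

Answer: no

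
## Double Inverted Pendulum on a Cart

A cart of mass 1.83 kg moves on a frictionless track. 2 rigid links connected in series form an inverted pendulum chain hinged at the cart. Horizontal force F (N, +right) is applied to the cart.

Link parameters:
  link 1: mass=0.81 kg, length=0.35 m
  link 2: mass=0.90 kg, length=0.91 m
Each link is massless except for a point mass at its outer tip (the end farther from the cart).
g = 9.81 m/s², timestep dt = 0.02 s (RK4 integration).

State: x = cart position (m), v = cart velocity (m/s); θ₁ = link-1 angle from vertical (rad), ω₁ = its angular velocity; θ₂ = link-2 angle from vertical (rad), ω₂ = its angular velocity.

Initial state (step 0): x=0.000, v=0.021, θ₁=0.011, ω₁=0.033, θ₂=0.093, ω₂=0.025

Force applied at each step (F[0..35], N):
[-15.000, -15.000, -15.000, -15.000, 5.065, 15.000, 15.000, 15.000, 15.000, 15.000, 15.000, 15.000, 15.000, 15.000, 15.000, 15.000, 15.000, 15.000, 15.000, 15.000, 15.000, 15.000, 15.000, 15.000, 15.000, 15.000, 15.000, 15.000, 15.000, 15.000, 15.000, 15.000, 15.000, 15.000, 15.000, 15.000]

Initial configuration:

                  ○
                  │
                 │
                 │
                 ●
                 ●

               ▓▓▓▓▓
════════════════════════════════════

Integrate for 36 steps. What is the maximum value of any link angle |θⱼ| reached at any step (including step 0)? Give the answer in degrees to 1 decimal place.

Answer: 71.4°

Derivation:
apply F[0]=-15.000 → step 1: x=-0.001, v=-0.145, θ₁=0.016, ω₁=0.466, θ₂=0.094, ω₂=0.061
apply F[1]=-15.000 → step 2: x=-0.006, v=-0.313, θ₁=0.030, ω₁=0.915, θ₂=0.095, ω₂=0.092
apply F[2]=-15.000 → step 3: x=-0.014, v=-0.484, θ₁=0.053, ω₁=1.393, θ₂=0.098, ω₂=0.116
apply F[3]=-15.000 → step 4: x=-0.025, v=-0.658, θ₁=0.086, ω₁=1.912, θ₂=0.100, ω₂=0.127
apply F[4]=+5.065 → step 5: x=-0.038, v=-0.620, θ₁=0.123, ω₁=1.864, θ₂=0.103, ω₂=0.126
apply F[5]=+15.000 → step 6: x=-0.049, v=-0.481, θ₁=0.158, ω₁=1.573, θ₂=0.105, ω₂=0.109
apply F[6]=+15.000 → step 7: x=-0.057, v=-0.349, θ₁=0.187, ω₁=1.341, θ₂=0.107, ω₂=0.078
apply F[7]=+15.000 → step 8: x=-0.063, v=-0.223, θ₁=0.212, ω₁=1.158, θ₂=0.108, ω₂=0.035
apply F[8]=+15.000 → step 9: x=-0.066, v=-0.102, θ₁=0.233, ω₁=1.019, θ₂=0.108, ω₂=-0.020
apply F[9]=+15.000 → step 10: x=-0.067, v=0.015, θ₁=0.253, ω₁=0.917, θ₂=0.107, ω₂=-0.085
apply F[10]=+15.000 → step 11: x=-0.066, v=0.129, θ₁=0.270, ω₁=0.849, θ₂=0.105, ω₂=-0.160
apply F[11]=+15.000 → step 12: x=-0.062, v=0.240, θ₁=0.287, ω₁=0.812, θ₂=0.101, ω₂=-0.244
apply F[12]=+15.000 → step 13: x=-0.056, v=0.348, θ₁=0.303, ω₁=0.803, θ₂=0.095, ω₂=-0.337
apply F[13]=+15.000 → step 14: x=-0.048, v=0.454, θ₁=0.319, ω₁=0.822, θ₂=0.087, ω₂=-0.439
apply F[14]=+15.000 → step 15: x=-0.038, v=0.558, θ₁=0.336, ω₁=0.868, θ₂=0.077, ω₂=-0.551
apply F[15]=+15.000 → step 16: x=-0.026, v=0.661, θ₁=0.354, ω₁=0.939, θ₂=0.065, ω₂=-0.673
apply F[16]=+15.000 → step 17: x=-0.011, v=0.762, θ₁=0.374, ω₁=1.036, θ₂=0.050, ω₂=-0.805
apply F[17]=+15.000 → step 18: x=0.005, v=0.862, θ₁=0.396, ω₁=1.155, θ₂=0.033, ω₂=-0.946
apply F[18]=+15.000 → step 19: x=0.023, v=0.962, θ₁=0.420, ω₁=1.295, θ₂=0.012, ω₂=-1.097
apply F[19]=+15.000 → step 20: x=0.043, v=1.062, θ₁=0.447, ω₁=1.452, θ₂=-0.011, ω₂=-1.255
apply F[20]=+15.000 → step 21: x=0.065, v=1.163, θ₁=0.478, ω₁=1.621, θ₂=-0.038, ω₂=-1.420
apply F[21]=+15.000 → step 22: x=0.090, v=1.265, θ₁=0.512, ω₁=1.797, θ₂=-0.068, ω₂=-1.589
apply F[22]=+15.000 → step 23: x=0.116, v=1.368, θ₁=0.550, ω₁=1.972, θ₂=-0.102, ω₂=-1.760
apply F[23]=+15.000 → step 24: x=0.145, v=1.474, θ₁=0.591, ω₁=2.140, θ₂=-0.138, ω₂=-1.930
apply F[24]=+15.000 → step 25: x=0.175, v=1.582, θ₁=0.636, ω₁=2.298, θ₂=-0.179, ω₂=-2.098
apply F[25]=+15.000 → step 26: x=0.208, v=1.692, θ₁=0.683, ω₁=2.441, θ₂=-0.222, ω₂=-2.263
apply F[26]=+15.000 → step 27: x=0.243, v=1.805, θ₁=0.733, ω₁=2.566, θ₂=-0.269, ω₂=-2.424
apply F[27]=+15.000 → step 28: x=0.280, v=1.918, θ₁=0.786, ω₁=2.673, θ₂=-0.319, ω₂=-2.580
apply F[28]=+15.000 → step 29: x=0.320, v=2.033, θ₁=0.840, ω₁=2.761, θ₂=-0.372, ω₂=-2.734
apply F[29]=+15.000 → step 30: x=0.361, v=2.149, θ₁=0.896, ω₁=2.832, θ₂=-0.429, ω₂=-2.885
apply F[30]=+15.000 → step 31: x=0.405, v=2.263, θ₁=0.953, ω₁=2.885, θ₂=-0.488, ω₂=-3.036
apply F[31]=+15.000 → step 32: x=0.452, v=2.376, θ₁=1.011, ω₁=2.922, θ₂=-0.550, ω₂=-3.187
apply F[32]=+15.000 → step 33: x=0.500, v=2.487, θ₁=1.070, ω₁=2.943, θ₂=-0.615, ω₂=-3.340
apply F[33]=+15.000 → step 34: x=0.551, v=2.593, θ₁=1.129, ω₁=2.952, θ₂=-0.684, ω₂=-3.498
apply F[34]=+15.000 → step 35: x=0.604, v=2.695, θ₁=1.188, ω₁=2.949, θ₂=-0.755, ω₂=-3.660
apply F[35]=+15.000 → step 36: x=0.659, v=2.788, θ₁=1.247, ω₁=2.937, θ₂=-0.830, ω₂=-3.827
Max |angle| over trajectory = 1.247 rad = 71.4°.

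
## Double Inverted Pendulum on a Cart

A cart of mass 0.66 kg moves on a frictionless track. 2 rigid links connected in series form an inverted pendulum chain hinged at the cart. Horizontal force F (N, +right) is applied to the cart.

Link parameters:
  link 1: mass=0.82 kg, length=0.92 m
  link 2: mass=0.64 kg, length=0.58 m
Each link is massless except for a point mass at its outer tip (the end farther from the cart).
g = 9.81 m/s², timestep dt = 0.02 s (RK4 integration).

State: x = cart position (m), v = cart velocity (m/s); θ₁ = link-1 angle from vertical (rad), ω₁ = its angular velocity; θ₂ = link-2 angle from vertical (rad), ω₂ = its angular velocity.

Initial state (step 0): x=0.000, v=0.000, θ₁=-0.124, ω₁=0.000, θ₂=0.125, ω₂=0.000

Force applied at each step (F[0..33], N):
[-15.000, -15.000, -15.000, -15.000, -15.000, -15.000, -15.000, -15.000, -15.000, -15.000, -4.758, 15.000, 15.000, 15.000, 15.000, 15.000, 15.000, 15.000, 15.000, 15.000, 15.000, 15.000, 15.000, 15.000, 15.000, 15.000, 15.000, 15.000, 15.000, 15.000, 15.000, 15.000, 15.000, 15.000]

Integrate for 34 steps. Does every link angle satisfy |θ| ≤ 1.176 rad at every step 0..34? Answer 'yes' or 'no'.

apply F[0]=-15.000 → step 1: x=-0.004, v=-0.392, θ₁=-0.121, ω₁=0.350, θ₂=0.127, ω₂=0.174
apply F[1]=-15.000 → step 2: x=-0.016, v=-0.789, θ₁=-0.110, ω₁=0.709, θ₂=0.132, ω₂=0.342
apply F[2]=-15.000 → step 3: x=-0.036, v=-1.196, θ₁=-0.092, ω₁=1.087, θ₂=0.140, ω₂=0.494
apply F[3]=-15.000 → step 4: x=-0.064, v=-1.617, θ₁=-0.066, ω₁=1.491, θ₂=0.152, ω₂=0.625
apply F[4]=-15.000 → step 5: x=-0.100, v=-2.054, θ₁=-0.032, ω₁=1.929, θ₂=0.165, ω₂=0.724
apply F[5]=-15.000 → step 6: x=-0.146, v=-2.505, θ₁=0.011, ω₁=2.401, θ₂=0.180, ω₂=0.786
apply F[6]=-15.000 → step 7: x=-0.201, v=-2.963, θ₁=0.064, ω₁=2.900, θ₂=0.196, ω₂=0.807
apply F[7]=-15.000 → step 8: x=-0.264, v=-3.410, θ₁=0.127, ω₁=3.407, θ₂=0.212, ω₂=0.797
apply F[8]=-15.000 → step 9: x=-0.337, v=-3.820, θ₁=0.200, ω₁=3.887, θ₂=0.228, ω₂=0.777
apply F[9]=-15.000 → step 10: x=-0.417, v=-4.165, θ₁=0.282, ω₁=4.302, θ₂=0.244, ω₂=0.781
apply F[10]=-4.758 → step 11: x=-0.500, v=-4.189, θ₁=0.369, ω₁=4.383, θ₂=0.260, ω₂=0.820
apply F[11]=+15.000 → step 12: x=-0.580, v=-3.756, θ₁=0.453, ω₁=4.039, θ₂=0.276, ω₂=0.809
apply F[12]=+15.000 → step 13: x=-0.651, v=-3.372, θ₁=0.531, ω₁=3.784, θ₂=0.292, ω₂=0.765
apply F[13]=+15.000 → step 14: x=-0.715, v=-3.028, θ₁=0.605, ω₁=3.603, θ₂=0.306, ω₂=0.690
apply F[14]=+15.000 → step 15: x=-0.772, v=-2.712, θ₁=0.676, ω₁=3.481, θ₂=0.319, ω₂=0.586
apply F[15]=+15.000 → step 16: x=-0.823, v=-2.417, θ₁=0.745, ω₁=3.409, θ₂=0.330, ω₂=0.459
apply F[16]=+15.000 → step 17: x=-0.869, v=-2.133, θ₁=0.812, ω₁=3.375, θ₂=0.337, ω₂=0.313
apply F[17]=+15.000 → step 18: x=-0.909, v=-1.857, θ₁=0.880, ω₁=3.374, θ₂=0.342, ω₂=0.153
apply F[18]=+15.000 → step 19: x=-0.943, v=-1.583, θ₁=0.948, ω₁=3.401, θ₂=0.343, ω₂=-0.018
apply F[19]=+15.000 → step 20: x=-0.972, v=-1.306, θ₁=1.016, ω₁=3.450, θ₂=0.341, ω₂=-0.194
apply F[20]=+15.000 → step 21: x=-0.995, v=-1.023, θ₁=1.086, ω₁=3.519, θ₂=0.336, ω₂=-0.374
apply F[21]=+15.000 → step 22: x=-1.013, v=-0.731, θ₁=1.157, ω₁=3.607, θ₂=0.326, ω₂=-0.552
apply F[22]=+15.000 → step 23: x=-1.025, v=-0.427, θ₁=1.230, ω₁=3.713, θ₂=0.314, ω₂=-0.724
apply F[23]=+15.000 → step 24: x=-1.030, v=-0.109, θ₁=1.306, ω₁=3.836, θ₂=0.297, ω₂=-0.887
apply F[24]=+15.000 → step 25: x=-1.029, v=0.226, θ₁=1.384, ω₁=3.978, θ₂=0.278, ω₂=-1.034
apply F[25]=+15.000 → step 26: x=-1.021, v=0.582, θ₁=1.465, ω₁=4.140, θ₂=0.256, ω₂=-1.162
apply F[26]=+15.000 → step 27: x=-1.005, v=0.961, θ₁=1.549, ω₁=4.327, θ₂=0.232, ω₂=-1.262
apply F[27]=+15.000 → step 28: x=-0.982, v=1.367, θ₁=1.638, ω₁=4.545, θ₂=0.206, ω₂=-1.327
apply F[28]=+15.000 → step 29: x=-0.951, v=1.806, θ₁=1.731, ω₁=4.802, θ₂=0.179, ω₂=-1.348
apply F[29]=+15.000 → step 30: x=-0.910, v=2.287, θ₁=1.830, ω₁=5.111, θ₂=0.152, ω₂=-1.311
apply F[30]=+15.000 → step 31: x=-0.859, v=2.821, θ₁=1.936, ω₁=5.489, θ₂=0.127, ω₂=-1.197
apply F[31]=+15.000 → step 32: x=-0.796, v=3.427, θ₁=2.051, ω₁=5.966, θ₂=0.105, ω₂=-0.977
apply F[32]=+15.000 → step 33: x=-0.721, v=4.134, θ₁=2.176, ω₁=6.587, θ₂=0.089, ω₂=-0.609
apply F[33]=+15.000 → step 34: x=-0.630, v=4.986, θ₁=2.316, ω₁=7.423, θ₂=0.082, ω₂=-0.021
Max |angle| over trajectory = 2.316 rad; bound = 1.176 → exceeded.

Answer: no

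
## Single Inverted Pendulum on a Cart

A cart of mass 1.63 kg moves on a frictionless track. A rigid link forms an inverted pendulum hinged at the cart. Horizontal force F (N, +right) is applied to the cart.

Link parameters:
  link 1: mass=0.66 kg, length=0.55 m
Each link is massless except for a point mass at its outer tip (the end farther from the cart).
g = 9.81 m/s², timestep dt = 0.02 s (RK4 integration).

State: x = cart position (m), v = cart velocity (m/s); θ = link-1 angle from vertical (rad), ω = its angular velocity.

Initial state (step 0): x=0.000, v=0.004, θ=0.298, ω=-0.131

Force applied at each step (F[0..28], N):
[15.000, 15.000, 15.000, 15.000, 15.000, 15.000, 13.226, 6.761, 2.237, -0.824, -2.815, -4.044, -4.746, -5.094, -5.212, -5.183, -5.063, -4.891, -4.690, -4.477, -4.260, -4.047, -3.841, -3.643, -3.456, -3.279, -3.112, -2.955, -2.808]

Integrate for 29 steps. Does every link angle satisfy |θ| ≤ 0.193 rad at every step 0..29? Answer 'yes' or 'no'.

apply F[0]=+15.000 → step 1: x=0.002, v=0.161, θ=0.294, ω=-0.299
apply F[1]=+15.000 → step 2: x=0.006, v=0.318, θ=0.286, ω=-0.471
apply F[2]=+15.000 → step 3: x=0.014, v=0.476, θ=0.275, ω=-0.649
apply F[3]=+15.000 → step 4: x=0.025, v=0.636, θ=0.260, ω=-0.835
apply F[4]=+15.000 → step 5: x=0.040, v=0.798, θ=0.241, ω=-1.031
apply F[5]=+15.000 → step 6: x=0.057, v=0.962, θ=0.219, ω=-1.241
apply F[6]=+13.226 → step 7: x=0.078, v=1.108, θ=0.192, ω=-1.427
apply F[7]=+6.761 → step 8: x=0.101, v=1.178, θ=0.163, ω=-1.489
apply F[8]=+2.237 → step 9: x=0.125, v=1.195, θ=0.133, ω=-1.467
apply F[9]=-0.824 → step 10: x=0.148, v=1.176, θ=0.105, ω=-1.392
apply F[10]=-2.815 → step 11: x=0.172, v=1.136, θ=0.078, ω=-1.285
apply F[11]=-4.044 → step 12: x=0.194, v=1.081, θ=0.054, ω=-1.163
apply F[12]=-4.746 → step 13: x=0.215, v=1.020, θ=0.032, ω=-1.037
apply F[13]=-5.094 → step 14: x=0.234, v=0.956, θ=0.012, ω=-0.913
apply F[14]=-5.212 → step 15: x=0.253, v=0.892, θ=-0.005, ω=-0.795
apply F[15]=-5.183 → step 16: x=0.270, v=0.829, θ=-0.020, ω=-0.685
apply F[16]=-5.063 → step 17: x=0.286, v=0.769, θ=-0.032, ω=-0.586
apply F[17]=-4.891 → step 18: x=0.301, v=0.712, θ=-0.043, ω=-0.496
apply F[18]=-4.690 → step 19: x=0.315, v=0.658, θ=-0.052, ω=-0.415
apply F[19]=-4.477 → step 20: x=0.327, v=0.608, θ=-0.060, ω=-0.344
apply F[20]=-4.260 → step 21: x=0.339, v=0.561, θ=-0.066, ω=-0.280
apply F[21]=-4.047 → step 22: x=0.350, v=0.516, θ=-0.071, ω=-0.225
apply F[22]=-3.841 → step 23: x=0.360, v=0.475, θ=-0.075, ω=-0.176
apply F[23]=-3.643 → step 24: x=0.369, v=0.437, θ=-0.078, ω=-0.134
apply F[24]=-3.456 → step 25: x=0.377, v=0.401, θ=-0.081, ω=-0.097
apply F[25]=-3.279 → step 26: x=0.385, v=0.367, θ=-0.082, ω=-0.065
apply F[26]=-3.112 → step 27: x=0.392, v=0.335, θ=-0.083, ω=-0.037
apply F[27]=-2.955 → step 28: x=0.398, v=0.306, θ=-0.084, ω=-0.013
apply F[28]=-2.808 → step 29: x=0.404, v=0.278, θ=-0.084, ω=0.007
Max |angle| over trajectory = 0.298 rad; bound = 0.193 → exceeded.

Answer: no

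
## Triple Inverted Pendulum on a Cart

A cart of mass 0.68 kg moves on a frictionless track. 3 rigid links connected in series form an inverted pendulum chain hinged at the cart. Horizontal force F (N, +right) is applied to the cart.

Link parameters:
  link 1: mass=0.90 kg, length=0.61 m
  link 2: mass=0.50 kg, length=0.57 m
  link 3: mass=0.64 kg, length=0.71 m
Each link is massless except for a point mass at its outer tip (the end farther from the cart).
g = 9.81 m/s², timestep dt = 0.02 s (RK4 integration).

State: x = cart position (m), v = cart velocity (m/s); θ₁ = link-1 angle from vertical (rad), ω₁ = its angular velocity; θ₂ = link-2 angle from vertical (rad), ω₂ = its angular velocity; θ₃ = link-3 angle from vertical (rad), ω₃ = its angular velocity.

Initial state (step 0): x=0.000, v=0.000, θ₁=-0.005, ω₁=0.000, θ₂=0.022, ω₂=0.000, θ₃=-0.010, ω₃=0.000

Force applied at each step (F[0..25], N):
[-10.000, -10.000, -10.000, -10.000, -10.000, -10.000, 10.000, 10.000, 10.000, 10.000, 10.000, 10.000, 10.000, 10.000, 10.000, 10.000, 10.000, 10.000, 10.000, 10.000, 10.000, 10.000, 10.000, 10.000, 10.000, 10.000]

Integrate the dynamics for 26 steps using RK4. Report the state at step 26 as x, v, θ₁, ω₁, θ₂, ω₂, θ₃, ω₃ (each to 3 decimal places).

apply F[0]=-10.000 → step 1: x=-0.003, v=-0.292, θ₁=-0.000, ω₁=0.467, θ₂=0.022, ω₂=0.034, θ₃=-0.010, ω₃=-0.020
apply F[1]=-10.000 → step 2: x=-0.012, v=-0.589, θ₁=0.014, ω₁=0.950, θ₂=0.023, ω₂=0.061, θ₃=-0.011, ω₃=-0.040
apply F[2]=-10.000 → step 3: x=-0.027, v=-0.896, θ₁=0.038, ω₁=1.461, θ₂=0.025, ω₂=0.074, θ₃=-0.012, ω₃=-0.060
apply F[3]=-10.000 → step 4: x=-0.048, v=-1.213, θ₁=0.072, ω₁=2.005, θ₂=0.026, ω₂=0.070, θ₃=-0.013, ω₃=-0.077
apply F[4]=-10.000 → step 5: x=-0.075, v=-1.535, θ₁=0.118, ω₁=2.575, θ₂=0.027, ω₂=0.053, θ₃=-0.015, ω₃=-0.090
apply F[5]=-10.000 → step 6: x=-0.109, v=-1.849, θ₁=0.175, ω₁=3.142, θ₂=0.028, ω₂=0.036, θ₃=-0.017, ω₃=-0.096
apply F[6]=+10.000 → step 7: x=-0.144, v=-1.629, θ₁=0.236, ω₁=2.899, θ₂=0.028, ω₂=-0.037, θ₃=-0.019, ω₃=-0.114
apply F[7]=+10.000 → step 8: x=-0.174, v=-1.439, θ₁=0.292, ω₁=2.744, θ₂=0.027, ω₂=-0.147, θ₃=-0.021, ω₃=-0.134
apply F[8]=+10.000 → step 9: x=-0.201, v=-1.272, θ₁=0.346, ω₁=2.662, θ₂=0.022, ω₂=-0.289, θ₃=-0.024, ω₃=-0.153
apply F[9]=+10.000 → step 10: x=-0.225, v=-1.121, θ₁=0.399, ω₁=2.636, θ₂=0.015, ω₂=-0.457, θ₃=-0.027, ω₃=-0.171
apply F[10]=+10.000 → step 11: x=-0.246, v=-0.980, θ₁=0.452, ω₁=2.652, θ₂=0.004, ω₂=-0.646, θ₃=-0.031, ω₃=-0.184
apply F[11]=+10.000 → step 12: x=-0.265, v=-0.844, θ₁=0.505, ω₁=2.698, θ₂=-0.011, ω₂=-0.851, θ₃=-0.035, ω₃=-0.194
apply F[12]=+10.000 → step 13: x=-0.280, v=-0.710, θ₁=0.560, ω₁=2.763, θ₂=-0.030, ω₂=-1.066, θ₃=-0.039, ω₃=-0.198
apply F[13]=+10.000 → step 14: x=-0.293, v=-0.573, θ₁=0.616, ω₁=2.839, θ₂=-0.054, ω₂=-1.288, θ₃=-0.043, ω₃=-0.198
apply F[14]=+10.000 → step 15: x=-0.303, v=-0.432, θ₁=0.673, ω₁=2.921, θ₂=-0.082, ω₂=-1.511, θ₃=-0.047, ω₃=-0.194
apply F[15]=+10.000 → step 16: x=-0.310, v=-0.285, θ₁=0.733, ω₁=3.004, θ₂=-0.114, ω₂=-1.732, θ₃=-0.050, ω₃=-0.188
apply F[16]=+10.000 → step 17: x=-0.314, v=-0.132, θ₁=0.793, ω₁=3.086, θ₂=-0.151, ω₂=-1.948, θ₃=-0.054, ω₃=-0.182
apply F[17]=+10.000 → step 18: x=-0.315, v=0.027, θ₁=0.856, ω₁=3.166, θ₂=-0.192, ω₂=-2.155, θ₃=-0.058, ω₃=-0.177
apply F[18]=+10.000 → step 19: x=-0.313, v=0.192, θ₁=0.920, ω₁=3.244, θ₂=-0.237, ω₂=-2.352, θ₃=-0.061, ω₃=-0.178
apply F[19]=+10.000 → step 20: x=-0.308, v=0.361, θ₁=0.986, ω₁=3.321, θ₂=-0.286, ω₂=-2.536, θ₃=-0.065, ω₃=-0.186
apply F[20]=+10.000 → step 21: x=-0.299, v=0.535, θ₁=1.053, ω₁=3.400, θ₂=-0.339, ω₂=-2.705, θ₃=-0.069, ω₃=-0.204
apply F[21]=+10.000 → step 22: x=-0.286, v=0.713, θ₁=1.122, ω₁=3.482, θ₂=-0.394, ω₂=-2.858, θ₃=-0.073, ω₃=-0.234
apply F[22]=+10.000 → step 23: x=-0.270, v=0.894, θ₁=1.192, ω₁=3.572, θ₂=-0.453, ω₂=-2.992, θ₃=-0.078, ω₃=-0.279
apply F[23]=+10.000 → step 24: x=-0.251, v=1.078, θ₁=1.265, ω₁=3.675, θ₂=-0.514, ω₂=-3.105, θ₃=-0.084, ω₃=-0.340
apply F[24]=+10.000 → step 25: x=-0.227, v=1.267, θ₁=1.339, ω₁=3.794, θ₂=-0.577, ω₂=-3.196, θ₃=-0.092, ω₃=-0.417
apply F[25]=+10.000 → step 26: x=-0.200, v=1.462, θ₁=1.417, ω₁=3.937, θ₂=-0.641, ω₂=-3.261, θ₃=-0.101, ω₃=-0.509

Answer: x=-0.200, v=1.462, θ₁=1.417, ω₁=3.937, θ₂=-0.641, ω₂=-3.261, θ₃=-0.101, ω₃=-0.509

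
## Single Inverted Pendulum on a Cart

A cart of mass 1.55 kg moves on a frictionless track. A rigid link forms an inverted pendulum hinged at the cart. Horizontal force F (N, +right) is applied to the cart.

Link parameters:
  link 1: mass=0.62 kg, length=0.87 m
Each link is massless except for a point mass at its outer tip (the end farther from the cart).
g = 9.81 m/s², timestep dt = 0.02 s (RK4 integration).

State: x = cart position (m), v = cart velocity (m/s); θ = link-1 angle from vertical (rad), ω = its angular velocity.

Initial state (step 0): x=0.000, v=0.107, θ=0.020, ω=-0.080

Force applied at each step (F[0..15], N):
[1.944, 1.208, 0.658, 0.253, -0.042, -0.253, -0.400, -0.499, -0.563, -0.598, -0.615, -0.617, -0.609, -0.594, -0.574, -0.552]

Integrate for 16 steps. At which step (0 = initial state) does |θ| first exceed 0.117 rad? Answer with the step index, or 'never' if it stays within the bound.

Answer: never

Derivation:
apply F[0]=+1.944 → step 1: x=0.002, v=0.131, θ=0.018, ω=-0.103
apply F[1]=+1.208 → step 2: x=0.005, v=0.145, θ=0.016, ω=-0.115
apply F[2]=+0.658 → step 3: x=0.008, v=0.152, θ=0.014, ω=-0.120
apply F[3]=+0.253 → step 4: x=0.011, v=0.154, θ=0.011, ω=-0.120
apply F[4]=-0.042 → step 5: x=0.014, v=0.153, θ=0.009, ω=-0.116
apply F[5]=-0.253 → step 6: x=0.017, v=0.149, θ=0.007, ω=-0.110
apply F[6]=-0.400 → step 7: x=0.020, v=0.144, θ=0.004, ω=-0.103
apply F[7]=-0.499 → step 8: x=0.023, v=0.137, θ=0.003, ω=-0.094
apply F[8]=-0.563 → step 9: x=0.026, v=0.130, θ=0.001, ω=-0.085
apply F[9]=-0.598 → step 10: x=0.028, v=0.122, θ=-0.001, ω=-0.076
apply F[10]=-0.615 → step 11: x=0.031, v=0.114, θ=-0.002, ω=-0.068
apply F[11]=-0.617 → step 12: x=0.033, v=0.106, θ=-0.004, ω=-0.060
apply F[12]=-0.609 → step 13: x=0.035, v=0.099, θ=-0.005, ω=-0.052
apply F[13]=-0.594 → step 14: x=0.037, v=0.092, θ=-0.006, ω=-0.045
apply F[14]=-0.574 → step 15: x=0.038, v=0.085, θ=-0.007, ω=-0.038
apply F[15]=-0.552 → step 16: x=0.040, v=0.078, θ=-0.007, ω=-0.032
max |θ| = 0.020 ≤ 0.117 over all 17 states.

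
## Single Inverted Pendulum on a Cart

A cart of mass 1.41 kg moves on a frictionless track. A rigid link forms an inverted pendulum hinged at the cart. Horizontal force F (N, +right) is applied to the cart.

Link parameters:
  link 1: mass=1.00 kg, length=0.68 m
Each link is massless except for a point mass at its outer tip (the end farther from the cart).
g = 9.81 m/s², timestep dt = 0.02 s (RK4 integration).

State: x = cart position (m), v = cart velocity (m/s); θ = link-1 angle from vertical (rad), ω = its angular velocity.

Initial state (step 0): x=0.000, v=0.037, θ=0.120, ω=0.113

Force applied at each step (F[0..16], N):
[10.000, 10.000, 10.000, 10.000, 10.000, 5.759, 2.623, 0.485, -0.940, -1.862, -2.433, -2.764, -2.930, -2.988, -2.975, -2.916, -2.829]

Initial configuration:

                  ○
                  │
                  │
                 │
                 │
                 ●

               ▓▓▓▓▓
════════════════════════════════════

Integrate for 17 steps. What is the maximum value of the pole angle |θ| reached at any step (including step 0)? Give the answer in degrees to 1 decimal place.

Answer: 6.9°

Derivation:
apply F[0]=+10.000 → step 1: x=0.002, v=0.161, θ=0.121, ω=-0.033
apply F[1]=+10.000 → step 2: x=0.006, v=0.285, θ=0.119, ω=-0.180
apply F[2]=+10.000 → step 3: x=0.013, v=0.410, θ=0.114, ω=-0.328
apply F[3]=+10.000 → step 4: x=0.023, v=0.535, θ=0.106, ω=-0.481
apply F[4]=+10.000 → step 5: x=0.035, v=0.663, θ=0.094, ω=-0.638
apply F[5]=+5.759 → step 6: x=0.049, v=0.732, θ=0.081, ω=-0.715
apply F[6]=+2.623 → step 7: x=0.064, v=0.760, θ=0.066, ω=-0.734
apply F[7]=+0.485 → step 8: x=0.079, v=0.759, θ=0.052, ω=-0.715
apply F[8]=-0.940 → step 9: x=0.094, v=0.739, θ=0.038, ω=-0.674
apply F[9]=-1.862 → step 10: x=0.108, v=0.709, θ=0.025, ω=-0.620
apply F[10]=-2.433 → step 11: x=0.122, v=0.672, θ=0.013, ω=-0.560
apply F[11]=-2.764 → step 12: x=0.135, v=0.631, θ=0.003, ω=-0.498
apply F[12]=-2.930 → step 13: x=0.147, v=0.590, θ=-0.007, ω=-0.438
apply F[13]=-2.988 → step 14: x=0.159, v=0.549, θ=-0.015, ω=-0.381
apply F[14]=-2.975 → step 15: x=0.169, v=0.510, θ=-0.022, ω=-0.328
apply F[15]=-2.916 → step 16: x=0.179, v=0.472, θ=-0.028, ω=-0.280
apply F[16]=-2.829 → step 17: x=0.188, v=0.436, θ=-0.033, ω=-0.236
Max |angle| over trajectory = 0.121 rad = 6.9°.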